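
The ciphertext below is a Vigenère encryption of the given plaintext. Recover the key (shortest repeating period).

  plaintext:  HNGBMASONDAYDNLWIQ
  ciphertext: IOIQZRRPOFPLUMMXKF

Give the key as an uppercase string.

  i= 0: I-H =  1 → B
  i= 1: O-N =  1 → B
  i= 2: I-G =  2 → C
  i= 3: Q-B = 15 → P
  i= 4: Z-M = 13 → N
  i= 5: R-A = 17 → R
  i= 6: R-S = 25 → Z
  i= 7: P-O =  1 → B
  i= 8: O-N =  1 → B
  i= 9: F-D =  2 → C
  i=10: P-A = 15 → P
  i=11: L-Y = 13 → N
  i=12: U-D = 17 → R
  i=13: M-N = 25 → Z
  i=14: M-L =  1 → B
  i=15: X-W =  1 → B
  i=16: K-I =  2 → C
  i=17: F-Q = 15 → P
  shifts repeat with period 7: BBCPNRZ

BBCPNRZ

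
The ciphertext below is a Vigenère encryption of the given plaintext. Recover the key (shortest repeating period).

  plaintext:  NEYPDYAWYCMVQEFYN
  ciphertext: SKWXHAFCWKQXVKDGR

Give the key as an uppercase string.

FGYIEC

  i= 0: S-N =  5 → F
  i= 1: K-E =  6 → G
  i= 2: W-Y = 24 → Y
  i= 3: X-P =  8 → I
  i= 4: H-D =  4 → E
  i= 5: A-Y =  2 → C
  i= 6: F-A =  5 → F
  i= 7: C-W =  6 → G
  i= 8: W-Y = 24 → Y
  i= 9: K-C =  8 → I
  i=10: Q-M =  4 → E
  i=11: X-V =  2 → C
  i=12: V-Q =  5 → F
  i=13: K-E =  6 → G
  i=14: D-F = 24 → Y
  i=15: G-Y =  8 → I
  i=16: R-N =  4 → E
  shifts repeat with period 6: FGYIEC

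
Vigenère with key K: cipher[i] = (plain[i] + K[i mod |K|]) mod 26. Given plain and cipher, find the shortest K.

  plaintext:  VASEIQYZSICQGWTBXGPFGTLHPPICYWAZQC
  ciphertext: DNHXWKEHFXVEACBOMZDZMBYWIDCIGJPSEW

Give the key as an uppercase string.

  i= 0: D-V =  8 → I
  i= 1: N-A = 13 → N
  i= 2: H-S = 15 → P
  i= 3: X-E = 19 → T
  i= 4: W-I = 14 → O
  i= 5: K-Q = 20 → U
  i= 6: E-Y =  6 → G
  i= 7: H-Z =  8 → I
  i= 8: F-S = 13 → N
  i= 9: X-I = 15 → P
  i=10: V-C = 19 → T
  i=11: E-Q = 14 → O
  i=12: A-G = 20 → U
  i=13: C-W =  6 → G
  i=14: B-T =  8 → I
  i=15: O-B = 13 → N
  i=16: M-X = 15 → P
  i=17: Z-G = 19 → T
  i=18: D-P = 14 → O
  i=19: Z-F = 20 → U
  i=20: M-G =  6 → G
  i=21: B-T =  8 → I
  i=22: Y-L = 13 → N
  i=23: W-H = 15 → P
  i=24: I-P = 19 → T
  i=25: D-P = 14 → O
  i=26: C-I = 20 → U
  i=27: I-C =  6 → G
  i=28: G-Y =  8 → I
  i=29: J-W = 13 → N
  i=30: P-A = 15 → P
  i=31: S-Z = 19 → T
  i=32: E-Q = 14 → O
  i=33: W-C = 20 → U
  shifts repeat with period 7: INPTOUG

INPTOUG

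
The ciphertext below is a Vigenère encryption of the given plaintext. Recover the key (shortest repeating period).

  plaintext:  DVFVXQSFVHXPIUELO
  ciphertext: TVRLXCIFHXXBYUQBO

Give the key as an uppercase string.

  i= 0: T-D = 16 → Q
  i= 1: V-V =  0 → A
  i= 2: R-F = 12 → M
  i= 3: L-V = 16 → Q
  i= 4: X-X =  0 → A
  i= 5: C-Q = 12 → M
  i= 6: I-S = 16 → Q
  i= 7: F-F =  0 → A
  i= 8: H-V = 12 → M
  i= 9: X-H = 16 → Q
  i=10: X-X =  0 → A
  i=11: B-P = 12 → M
  i=12: Y-I = 16 → Q
  i=13: U-U =  0 → A
  i=14: Q-E = 12 → M
  i=15: B-L = 16 → Q
  i=16: O-O =  0 → A
  shifts repeat with period 3: QAM

QAM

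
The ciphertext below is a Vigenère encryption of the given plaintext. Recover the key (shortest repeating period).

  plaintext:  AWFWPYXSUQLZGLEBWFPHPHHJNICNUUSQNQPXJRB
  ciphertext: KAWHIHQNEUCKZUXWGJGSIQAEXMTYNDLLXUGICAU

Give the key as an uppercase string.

  i= 0: K-A = 10 → K
  i= 1: A-W =  4 → E
  i= 2: W-F = 17 → R
  i= 3: H-W = 11 → L
  i= 4: I-P = 19 → T
  i= 5: H-Y =  9 → J
  i= 6: Q-X = 19 → T
  i= 7: N-S = 21 → V
  i= 8: E-U = 10 → K
  i= 9: U-Q =  4 → E
  i=10: C-L = 17 → R
  i=11: K-Z = 11 → L
  i=12: Z-G = 19 → T
  i=13: U-L =  9 → J
  i=14: X-E = 19 → T
  i=15: W-B = 21 → V
  i=16: G-W = 10 → K
  i=17: J-F =  4 → E
  i=18: G-P = 17 → R
  i=19: S-H = 11 → L
  i=20: I-P = 19 → T
  i=21: Q-H =  9 → J
  i=22: A-H = 19 → T
  i=23: E-J = 21 → V
  i=24: X-N = 10 → K
  i=25: M-I =  4 → E
  i=26: T-C = 17 → R
  i=27: Y-N = 11 → L
  i=28: N-U = 19 → T
  i=29: D-U =  9 → J
  i=30: L-S = 19 → T
  i=31: L-Q = 21 → V
  i=32: X-N = 10 → K
  i=33: U-Q =  4 → E
  i=34: G-P = 17 → R
  i=35: I-X = 11 → L
  i=36: C-J = 19 → T
  i=37: A-R =  9 → J
  i=38: U-B = 19 → T
  shifts repeat with period 8: KERLTJTV

KERLTJTV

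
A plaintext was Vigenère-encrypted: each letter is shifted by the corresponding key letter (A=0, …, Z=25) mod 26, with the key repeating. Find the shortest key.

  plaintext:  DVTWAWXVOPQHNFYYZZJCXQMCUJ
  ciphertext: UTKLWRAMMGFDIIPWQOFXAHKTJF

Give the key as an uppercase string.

RYRPWVD

  i= 0: U-D = 17 → R
  i= 1: T-V = 24 → Y
  i= 2: K-T = 17 → R
  i= 3: L-W = 15 → P
  i= 4: W-A = 22 → W
  i= 5: R-W = 21 → V
  i= 6: A-X =  3 → D
  i= 7: M-V = 17 → R
  i= 8: M-O = 24 → Y
  i= 9: G-P = 17 → R
  i=10: F-Q = 15 → P
  i=11: D-H = 22 → W
  i=12: I-N = 21 → V
  i=13: I-F =  3 → D
  i=14: P-Y = 17 → R
  i=15: W-Y = 24 → Y
  i=16: Q-Z = 17 → R
  i=17: O-Z = 15 → P
  i=18: F-J = 22 → W
  i=19: X-C = 21 → V
  i=20: A-X =  3 → D
  i=21: H-Q = 17 → R
  i=22: K-M = 24 → Y
  i=23: T-C = 17 → R
  i=24: J-U = 15 → P
  i=25: F-J = 22 → W
  shifts repeat with period 7: RYRPWVD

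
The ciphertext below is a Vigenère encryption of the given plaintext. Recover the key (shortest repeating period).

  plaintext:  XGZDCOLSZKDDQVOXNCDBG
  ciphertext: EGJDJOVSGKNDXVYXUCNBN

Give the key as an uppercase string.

HAKA

  i= 0: E-X =  7 → H
  i= 1: G-G =  0 → A
  i= 2: J-Z = 10 → K
  i= 3: D-D =  0 → A
  i= 4: J-C =  7 → H
  i= 5: O-O =  0 → A
  i= 6: V-L = 10 → K
  i= 7: S-S =  0 → A
  i= 8: G-Z =  7 → H
  i= 9: K-K =  0 → A
  i=10: N-D = 10 → K
  i=11: D-D =  0 → A
  i=12: X-Q =  7 → H
  i=13: V-V =  0 → A
  i=14: Y-O = 10 → K
  i=15: X-X =  0 → A
  i=16: U-N =  7 → H
  i=17: C-C =  0 → A
  i=18: N-D = 10 → K
  i=19: B-B =  0 → A
  i=20: N-G =  7 → H
  shifts repeat with period 4: HAKA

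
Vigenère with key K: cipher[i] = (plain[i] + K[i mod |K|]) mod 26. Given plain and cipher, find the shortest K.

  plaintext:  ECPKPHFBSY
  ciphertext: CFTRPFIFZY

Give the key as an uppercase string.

YDEHA

  i= 0: C-E = 24 → Y
  i= 1: F-C =  3 → D
  i= 2: T-P =  4 → E
  i= 3: R-K =  7 → H
  i= 4: P-P =  0 → A
  i= 5: F-H = 24 → Y
  i= 6: I-F =  3 → D
  i= 7: F-B =  4 → E
  i= 8: Z-S =  7 → H
  i= 9: Y-Y =  0 → A
  shifts repeat with period 5: YDEHA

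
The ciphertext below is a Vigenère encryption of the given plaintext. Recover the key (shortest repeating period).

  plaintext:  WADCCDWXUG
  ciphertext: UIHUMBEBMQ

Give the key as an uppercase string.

YIESK

  i= 0: U-W = 24 → Y
  i= 1: I-A =  8 → I
  i= 2: H-D =  4 → E
  i= 3: U-C = 18 → S
  i= 4: M-C = 10 → K
  i= 5: B-D = 24 → Y
  i= 6: E-W =  8 → I
  i= 7: B-X =  4 → E
  i= 8: M-U = 18 → S
  i= 9: Q-G = 10 → K
  shifts repeat with period 5: YIESK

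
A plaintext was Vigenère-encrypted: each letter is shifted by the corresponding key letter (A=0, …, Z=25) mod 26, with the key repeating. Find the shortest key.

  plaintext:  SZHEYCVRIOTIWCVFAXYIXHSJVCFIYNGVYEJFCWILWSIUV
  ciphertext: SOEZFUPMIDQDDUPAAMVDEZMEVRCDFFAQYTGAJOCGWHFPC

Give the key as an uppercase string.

APXVHSUV

  i= 0: S-S =  0 → A
  i= 1: O-Z = 15 → P
  i= 2: E-H = 23 → X
  i= 3: Z-E = 21 → V
  i= 4: F-Y =  7 → H
  i= 5: U-C = 18 → S
  i= 6: P-V = 20 → U
  i= 7: M-R = 21 → V
  i= 8: I-I =  0 → A
  i= 9: D-O = 15 → P
  i=10: Q-T = 23 → X
  i=11: D-I = 21 → V
  i=12: D-W =  7 → H
  i=13: U-C = 18 → S
  i=14: P-V = 20 → U
  i=15: A-F = 21 → V
  i=16: A-A =  0 → A
  i=17: M-X = 15 → P
  i=18: V-Y = 23 → X
  i=19: D-I = 21 → V
  i=20: E-X =  7 → H
  i=21: Z-H = 18 → S
  i=22: M-S = 20 → U
  i=23: E-J = 21 → V
  i=24: V-V =  0 → A
  i=25: R-C = 15 → P
  i=26: C-F = 23 → X
  i=27: D-I = 21 → V
  i=28: F-Y =  7 → H
  i=29: F-N = 18 → S
  i=30: A-G = 20 → U
  i=31: Q-V = 21 → V
  i=32: Y-Y =  0 → A
  i=33: T-E = 15 → P
  i=34: G-J = 23 → X
  i=35: A-F = 21 → V
  i=36: J-C =  7 → H
  i=37: O-W = 18 → S
  i=38: C-I = 20 → U
  i=39: G-L = 21 → V
  i=40: W-W =  0 → A
  i=41: H-S = 15 → P
  i=42: F-I = 23 → X
  i=43: P-U = 21 → V
  i=44: C-V =  7 → H
  shifts repeat with period 8: APXVHSUV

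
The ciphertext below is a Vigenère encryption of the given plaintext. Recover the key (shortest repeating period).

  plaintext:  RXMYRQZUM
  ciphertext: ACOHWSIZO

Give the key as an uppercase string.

  i= 0: A-R =  9 → J
  i= 1: C-X =  5 → F
  i= 2: O-M =  2 → C
  i= 3: H-Y =  9 → J
  i= 4: W-R =  5 → F
  i= 5: S-Q =  2 → C
  i= 6: I-Z =  9 → J
  i= 7: Z-U =  5 → F
  i= 8: O-M =  2 → C
  shifts repeat with period 3: JFC

JFC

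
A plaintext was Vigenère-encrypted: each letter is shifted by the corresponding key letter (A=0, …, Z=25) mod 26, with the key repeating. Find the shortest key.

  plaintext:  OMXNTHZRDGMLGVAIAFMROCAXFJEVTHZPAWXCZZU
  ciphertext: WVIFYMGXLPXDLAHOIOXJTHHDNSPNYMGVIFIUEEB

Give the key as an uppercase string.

IJLSFFHG

  i= 0: W-O =  8 → I
  i= 1: V-M =  9 → J
  i= 2: I-X = 11 → L
  i= 3: F-N = 18 → S
  i= 4: Y-T =  5 → F
  i= 5: M-H =  5 → F
  i= 6: G-Z =  7 → H
  i= 7: X-R =  6 → G
  i= 8: L-D =  8 → I
  i= 9: P-G =  9 → J
  i=10: X-M = 11 → L
  i=11: D-L = 18 → S
  i=12: L-G =  5 → F
  i=13: A-V =  5 → F
  i=14: H-A =  7 → H
  i=15: O-I =  6 → G
  i=16: I-A =  8 → I
  i=17: O-F =  9 → J
  i=18: X-M = 11 → L
  i=19: J-R = 18 → S
  i=20: T-O =  5 → F
  i=21: H-C =  5 → F
  i=22: H-A =  7 → H
  i=23: D-X =  6 → G
  i=24: N-F =  8 → I
  i=25: S-J =  9 → J
  i=26: P-E = 11 → L
  i=27: N-V = 18 → S
  i=28: Y-T =  5 → F
  i=29: M-H =  5 → F
  i=30: G-Z =  7 → H
  i=31: V-P =  6 → G
  i=32: I-A =  8 → I
  i=33: F-W =  9 → J
  i=34: I-X = 11 → L
  i=35: U-C = 18 → S
  i=36: E-Z =  5 → F
  i=37: E-Z =  5 → F
  i=38: B-U =  7 → H
  shifts repeat with period 8: IJLSFFHG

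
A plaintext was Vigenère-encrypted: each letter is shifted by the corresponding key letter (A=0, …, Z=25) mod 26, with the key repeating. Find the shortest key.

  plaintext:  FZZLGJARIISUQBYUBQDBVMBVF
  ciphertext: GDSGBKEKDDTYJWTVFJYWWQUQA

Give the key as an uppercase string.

  i= 0: G-F =  1 → B
  i= 1: D-Z =  4 → E
  i= 2: S-Z = 19 → T
  i= 3: G-L = 21 → V
  i= 4: B-G = 21 → V
  i= 5: K-J =  1 → B
  i= 6: E-A =  4 → E
  i= 7: K-R = 19 → T
  i= 8: D-I = 21 → V
  i= 9: D-I = 21 → V
  i=10: T-S =  1 → B
  i=11: Y-U =  4 → E
  i=12: J-Q = 19 → T
  i=13: W-B = 21 → V
  i=14: T-Y = 21 → V
  i=15: V-U =  1 → B
  i=16: F-B =  4 → E
  i=17: J-Q = 19 → T
  i=18: Y-D = 21 → V
  i=19: W-B = 21 → V
  i=20: W-V =  1 → B
  i=21: Q-M =  4 → E
  i=22: U-B = 19 → T
  i=23: Q-V = 21 → V
  i=24: A-F = 21 → V
  shifts repeat with period 5: BETVV

BETVV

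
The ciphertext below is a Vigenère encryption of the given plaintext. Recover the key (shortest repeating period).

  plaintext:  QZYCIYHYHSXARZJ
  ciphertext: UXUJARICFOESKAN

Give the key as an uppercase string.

EYWHSTB

  i= 0: U-Q =  4 → E
  i= 1: X-Z = 24 → Y
  i= 2: U-Y = 22 → W
  i= 3: J-C =  7 → H
  i= 4: A-I = 18 → S
  i= 5: R-Y = 19 → T
  i= 6: I-H =  1 → B
  i= 7: C-Y =  4 → E
  i= 8: F-H = 24 → Y
  i= 9: O-S = 22 → W
  i=10: E-X =  7 → H
  i=11: S-A = 18 → S
  i=12: K-R = 19 → T
  i=13: A-Z =  1 → B
  i=14: N-J =  4 → E
  shifts repeat with period 7: EYWHSTB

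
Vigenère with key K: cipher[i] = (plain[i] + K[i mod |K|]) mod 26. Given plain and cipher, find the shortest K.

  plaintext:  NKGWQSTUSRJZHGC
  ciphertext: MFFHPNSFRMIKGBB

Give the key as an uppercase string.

ZVZL

  i= 0: M-N = 25 → Z
  i= 1: F-K = 21 → V
  i= 2: F-G = 25 → Z
  i= 3: H-W = 11 → L
  i= 4: P-Q = 25 → Z
  i= 5: N-S = 21 → V
  i= 6: S-T = 25 → Z
  i= 7: F-U = 11 → L
  i= 8: R-S = 25 → Z
  i= 9: M-R = 21 → V
  i=10: I-J = 25 → Z
  i=11: K-Z = 11 → L
  i=12: G-H = 25 → Z
  i=13: B-G = 21 → V
  i=14: B-C = 25 → Z
  shifts repeat with period 4: ZVZL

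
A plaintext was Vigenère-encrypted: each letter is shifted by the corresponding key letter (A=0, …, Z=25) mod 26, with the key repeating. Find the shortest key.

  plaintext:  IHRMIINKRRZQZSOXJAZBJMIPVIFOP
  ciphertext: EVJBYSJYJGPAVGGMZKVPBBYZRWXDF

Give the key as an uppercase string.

WOSPQK

  i= 0: E-I = 22 → W
  i= 1: V-H = 14 → O
  i= 2: J-R = 18 → S
  i= 3: B-M = 15 → P
  i= 4: Y-I = 16 → Q
  i= 5: S-I = 10 → K
  i= 6: J-N = 22 → W
  i= 7: Y-K = 14 → O
  i= 8: J-R = 18 → S
  i= 9: G-R = 15 → P
  i=10: P-Z = 16 → Q
  i=11: A-Q = 10 → K
  i=12: V-Z = 22 → W
  i=13: G-S = 14 → O
  i=14: G-O = 18 → S
  i=15: M-X = 15 → P
  i=16: Z-J = 16 → Q
  i=17: K-A = 10 → K
  i=18: V-Z = 22 → W
  i=19: P-B = 14 → O
  i=20: B-J = 18 → S
  i=21: B-M = 15 → P
  i=22: Y-I = 16 → Q
  i=23: Z-P = 10 → K
  i=24: R-V = 22 → W
  i=25: W-I = 14 → O
  i=26: X-F = 18 → S
  i=27: D-O = 15 → P
  i=28: F-P = 16 → Q
  shifts repeat with period 6: WOSPQK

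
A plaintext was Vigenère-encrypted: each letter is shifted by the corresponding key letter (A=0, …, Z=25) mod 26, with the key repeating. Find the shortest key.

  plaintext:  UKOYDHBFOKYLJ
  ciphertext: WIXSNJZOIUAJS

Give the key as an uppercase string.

  i= 0: W-U =  2 → C
  i= 1: I-K = 24 → Y
  i= 2: X-O =  9 → J
  i= 3: S-Y = 20 → U
  i= 4: N-D = 10 → K
  i= 5: J-H =  2 → C
  i= 6: Z-B = 24 → Y
  i= 7: O-F =  9 → J
  i= 8: I-O = 20 → U
  i= 9: U-K = 10 → K
  i=10: A-Y =  2 → C
  i=11: J-L = 24 → Y
  i=12: S-J =  9 → J
  shifts repeat with period 5: CYJUK

CYJUK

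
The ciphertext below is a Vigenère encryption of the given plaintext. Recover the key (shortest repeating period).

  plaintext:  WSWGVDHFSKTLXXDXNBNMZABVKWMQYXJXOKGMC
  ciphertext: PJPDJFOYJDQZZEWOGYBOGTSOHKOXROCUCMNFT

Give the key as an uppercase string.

  i= 0: P-W = 19 → T
  i= 1: J-S = 17 → R
  i= 2: P-W = 19 → T
  i= 3: D-G = 23 → X
  i= 4: J-V = 14 → O
  i= 5: F-D =  2 → C
  i= 6: O-H =  7 → H
  i= 7: Y-F = 19 → T
  i= 8: J-S = 17 → R
  i= 9: D-K = 19 → T
  i=10: Q-T = 23 → X
  i=11: Z-L = 14 → O
  i=12: Z-X =  2 → C
  i=13: E-X =  7 → H
  i=14: W-D = 19 → T
  i=15: O-X = 17 → R
  i=16: G-N = 19 → T
  i=17: Y-B = 23 → X
  i=18: B-N = 14 → O
  i=19: O-M =  2 → C
  i=20: G-Z =  7 → H
  i=21: T-A = 19 → T
  i=22: S-B = 17 → R
  i=23: O-V = 19 → T
  i=24: H-K = 23 → X
  i=25: K-W = 14 → O
  i=26: O-M =  2 → C
  i=27: X-Q =  7 → H
  i=28: R-Y = 19 → T
  i=29: O-X = 17 → R
  i=30: C-J = 19 → T
  i=31: U-X = 23 → X
  i=32: C-O = 14 → O
  i=33: M-K =  2 → C
  i=34: N-G =  7 → H
  i=35: F-M = 19 → T
  i=36: T-C = 17 → R
  shifts repeat with period 7: TRTXOCH

TRTXOCH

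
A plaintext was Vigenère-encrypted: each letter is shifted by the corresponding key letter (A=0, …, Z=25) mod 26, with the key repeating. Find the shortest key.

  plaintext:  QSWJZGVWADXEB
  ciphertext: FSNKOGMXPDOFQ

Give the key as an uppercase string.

PARB

  i= 0: F-Q = 15 → P
  i= 1: S-S =  0 → A
  i= 2: N-W = 17 → R
  i= 3: K-J =  1 → B
  i= 4: O-Z = 15 → P
  i= 5: G-G =  0 → A
  i= 6: M-V = 17 → R
  i= 7: X-W =  1 → B
  i= 8: P-A = 15 → P
  i= 9: D-D =  0 → A
  i=10: O-X = 17 → R
  i=11: F-E =  1 → B
  i=12: Q-B = 15 → P
  shifts repeat with period 4: PARB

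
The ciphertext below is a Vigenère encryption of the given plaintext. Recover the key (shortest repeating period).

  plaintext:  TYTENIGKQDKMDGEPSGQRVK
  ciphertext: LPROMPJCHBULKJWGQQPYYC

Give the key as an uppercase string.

  i= 0: L-T = 18 → S
  i= 1: P-Y = 17 → R
  i= 2: R-T = 24 → Y
  i= 3: O-E = 10 → K
  i= 4: M-N = 25 → Z
  i= 5: P-I =  7 → H
  i= 6: J-G =  3 → D
  i= 7: C-K = 18 → S
  i= 8: H-Q = 17 → R
  i= 9: B-D = 24 → Y
  i=10: U-K = 10 → K
  i=11: L-M = 25 → Z
  i=12: K-D =  7 → H
  i=13: J-G =  3 → D
  i=14: W-E = 18 → S
  i=15: G-P = 17 → R
  i=16: Q-S = 24 → Y
  i=17: Q-G = 10 → K
  i=18: P-Q = 25 → Z
  i=19: Y-R =  7 → H
  i=20: Y-V =  3 → D
  i=21: C-K = 18 → S
  shifts repeat with period 7: SRYKZHD

SRYKZHD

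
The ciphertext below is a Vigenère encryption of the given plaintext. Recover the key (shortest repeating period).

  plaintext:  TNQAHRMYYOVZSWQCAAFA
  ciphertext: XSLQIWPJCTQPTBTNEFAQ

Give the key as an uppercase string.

EFVQBFDL

  i= 0: X-T =  4 → E
  i= 1: S-N =  5 → F
  i= 2: L-Q = 21 → V
  i= 3: Q-A = 16 → Q
  i= 4: I-H =  1 → B
  i= 5: W-R =  5 → F
  i= 6: P-M =  3 → D
  i= 7: J-Y = 11 → L
  i= 8: C-Y =  4 → E
  i= 9: T-O =  5 → F
  i=10: Q-V = 21 → V
  i=11: P-Z = 16 → Q
  i=12: T-S =  1 → B
  i=13: B-W =  5 → F
  i=14: T-Q =  3 → D
  i=15: N-C = 11 → L
  i=16: E-A =  4 → E
  i=17: F-A =  5 → F
  i=18: A-F = 21 → V
  i=19: Q-A = 16 → Q
  shifts repeat with period 8: EFVQBFDL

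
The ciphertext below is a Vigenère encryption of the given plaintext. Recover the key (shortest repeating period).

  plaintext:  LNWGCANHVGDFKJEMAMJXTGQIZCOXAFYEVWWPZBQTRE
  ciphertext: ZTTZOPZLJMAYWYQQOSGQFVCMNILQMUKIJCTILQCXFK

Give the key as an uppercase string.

  i= 0: Z-L = 14 → O
  i= 1: T-N =  6 → G
  i= 2: T-W = 23 → X
  i= 3: Z-G = 19 → T
  i= 4: O-C = 12 → M
  i= 5: P-A = 15 → P
  i= 6: Z-N = 12 → M
  i= 7: L-H =  4 → E
  i= 8: J-V = 14 → O
  i= 9: M-G =  6 → G
  i=10: A-D = 23 → X
  i=11: Y-F = 19 → T
  i=12: W-K = 12 → M
  i=13: Y-J = 15 → P
  i=14: Q-E = 12 → M
  i=15: Q-M =  4 → E
  i=16: O-A = 14 → O
  i=17: S-M =  6 → G
  i=18: G-J = 23 → X
  i=19: Q-X = 19 → T
  i=20: F-T = 12 → M
  i=21: V-G = 15 → P
  i=22: C-Q = 12 → M
  i=23: M-I =  4 → E
  i=24: N-Z = 14 → O
  i=25: I-C =  6 → G
  i=26: L-O = 23 → X
  i=27: Q-X = 19 → T
  i=28: M-A = 12 → M
  i=29: U-F = 15 → P
  i=30: K-Y = 12 → M
  i=31: I-E =  4 → E
  i=32: J-V = 14 → O
  i=33: C-W =  6 → G
  i=34: T-W = 23 → X
  i=35: I-P = 19 → T
  i=36: L-Z = 12 → M
  i=37: Q-B = 15 → P
  i=38: C-Q = 12 → M
  i=39: X-T =  4 → E
  i=40: F-R = 14 → O
  i=41: K-E =  6 → G
  shifts repeat with period 8: OGXTMPME

OGXTMPME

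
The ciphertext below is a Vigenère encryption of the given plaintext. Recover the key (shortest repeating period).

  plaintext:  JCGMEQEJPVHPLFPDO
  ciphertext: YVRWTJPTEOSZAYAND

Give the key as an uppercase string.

PTLK

  i= 0: Y-J = 15 → P
  i= 1: V-C = 19 → T
  i= 2: R-G = 11 → L
  i= 3: W-M = 10 → K
  i= 4: T-E = 15 → P
  i= 5: J-Q = 19 → T
  i= 6: P-E = 11 → L
  i= 7: T-J = 10 → K
  i= 8: E-P = 15 → P
  i= 9: O-V = 19 → T
  i=10: S-H = 11 → L
  i=11: Z-P = 10 → K
  i=12: A-L = 15 → P
  i=13: Y-F = 19 → T
  i=14: A-P = 11 → L
  i=15: N-D = 10 → K
  i=16: D-O = 15 → P
  shifts repeat with period 4: PTLK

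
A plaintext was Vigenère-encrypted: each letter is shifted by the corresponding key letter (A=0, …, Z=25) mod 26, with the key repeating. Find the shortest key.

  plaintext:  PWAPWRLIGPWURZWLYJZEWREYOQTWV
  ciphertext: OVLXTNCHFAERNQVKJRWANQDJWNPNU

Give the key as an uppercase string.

ZZLIXWR

  i= 0: O-P = 25 → Z
  i= 1: V-W = 25 → Z
  i= 2: L-A = 11 → L
  i= 3: X-P =  8 → I
  i= 4: T-W = 23 → X
  i= 5: N-R = 22 → W
  i= 6: C-L = 17 → R
  i= 7: H-I = 25 → Z
  i= 8: F-G = 25 → Z
  i= 9: A-P = 11 → L
  i=10: E-W =  8 → I
  i=11: R-U = 23 → X
  i=12: N-R = 22 → W
  i=13: Q-Z = 17 → R
  i=14: V-W = 25 → Z
  i=15: K-L = 25 → Z
  i=16: J-Y = 11 → L
  i=17: R-J =  8 → I
  i=18: W-Z = 23 → X
  i=19: A-E = 22 → W
  i=20: N-W = 17 → R
  i=21: Q-R = 25 → Z
  i=22: D-E = 25 → Z
  i=23: J-Y = 11 → L
  i=24: W-O =  8 → I
  i=25: N-Q = 23 → X
  i=26: P-T = 22 → W
  i=27: N-W = 17 → R
  i=28: U-V = 25 → Z
  shifts repeat with period 7: ZZLIXWR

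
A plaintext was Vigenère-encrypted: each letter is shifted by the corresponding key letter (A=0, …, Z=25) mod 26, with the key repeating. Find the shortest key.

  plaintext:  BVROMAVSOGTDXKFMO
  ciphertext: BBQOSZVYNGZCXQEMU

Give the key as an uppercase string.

  i= 0: B-B =  0 → A
  i= 1: B-V =  6 → G
  i= 2: Q-R = 25 → Z
  i= 3: O-O =  0 → A
  i= 4: S-M =  6 → G
  i= 5: Z-A = 25 → Z
  i= 6: V-V =  0 → A
  i= 7: Y-S =  6 → G
  i= 8: N-O = 25 → Z
  i= 9: G-G =  0 → A
  i=10: Z-T =  6 → G
  i=11: C-D = 25 → Z
  i=12: X-X =  0 → A
  i=13: Q-K =  6 → G
  i=14: E-F = 25 → Z
  i=15: M-M =  0 → A
  i=16: U-O =  6 → G
  shifts repeat with period 3: AGZ

AGZ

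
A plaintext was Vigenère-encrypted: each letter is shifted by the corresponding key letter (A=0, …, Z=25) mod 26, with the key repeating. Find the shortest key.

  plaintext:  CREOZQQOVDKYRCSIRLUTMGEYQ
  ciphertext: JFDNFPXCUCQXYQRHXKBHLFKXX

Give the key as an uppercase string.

  i= 0: J-C =  7 → H
  i= 1: F-R = 14 → O
  i= 2: D-E = 25 → Z
  i= 3: N-O = 25 → Z
  i= 4: F-Z =  6 → G
  i= 5: P-Q = 25 → Z
  i= 6: X-Q =  7 → H
  i= 7: C-O = 14 → O
  i= 8: U-V = 25 → Z
  i= 9: C-D = 25 → Z
  i=10: Q-K =  6 → G
  i=11: X-Y = 25 → Z
  i=12: Y-R =  7 → H
  i=13: Q-C = 14 → O
  i=14: R-S = 25 → Z
  i=15: H-I = 25 → Z
  i=16: X-R =  6 → G
  i=17: K-L = 25 → Z
  i=18: B-U =  7 → H
  i=19: H-T = 14 → O
  i=20: L-M = 25 → Z
  i=21: F-G = 25 → Z
  i=22: K-E =  6 → G
  i=23: X-Y = 25 → Z
  i=24: X-Q =  7 → H
  shifts repeat with period 6: HOZZGZ

HOZZGZ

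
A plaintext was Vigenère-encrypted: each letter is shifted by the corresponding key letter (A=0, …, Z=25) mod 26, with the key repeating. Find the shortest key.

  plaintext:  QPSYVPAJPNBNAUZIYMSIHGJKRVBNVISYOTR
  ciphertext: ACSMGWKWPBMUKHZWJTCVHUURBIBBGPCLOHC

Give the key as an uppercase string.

  i= 0: A-Q = 10 → K
  i= 1: C-P = 13 → N
  i= 2: S-S =  0 → A
  i= 3: M-Y = 14 → O
  i= 4: G-V = 11 → L
  i= 5: W-P =  7 → H
  i= 6: K-A = 10 → K
  i= 7: W-J = 13 → N
  i= 8: P-P =  0 → A
  i= 9: B-N = 14 → O
  i=10: M-B = 11 → L
  i=11: U-N =  7 → H
  i=12: K-A = 10 → K
  i=13: H-U = 13 → N
  i=14: Z-Z =  0 → A
  i=15: W-I = 14 → O
  i=16: J-Y = 11 → L
  i=17: T-M =  7 → H
  i=18: C-S = 10 → K
  i=19: V-I = 13 → N
  i=20: H-H =  0 → A
  i=21: U-G = 14 → O
  i=22: U-J = 11 → L
  i=23: R-K =  7 → H
  i=24: B-R = 10 → K
  i=25: I-V = 13 → N
  i=26: B-B =  0 → A
  i=27: B-N = 14 → O
  i=28: G-V = 11 → L
  i=29: P-I =  7 → H
  i=30: C-S = 10 → K
  i=31: L-Y = 13 → N
  i=32: O-O =  0 → A
  i=33: H-T = 14 → O
  i=34: C-R = 11 → L
  shifts repeat with period 6: KNAOLH

KNAOLH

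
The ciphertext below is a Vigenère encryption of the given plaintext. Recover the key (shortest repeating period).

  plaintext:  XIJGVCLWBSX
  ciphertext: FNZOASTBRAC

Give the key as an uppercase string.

IFQ

  i= 0: F-X =  8 → I
  i= 1: N-I =  5 → F
  i= 2: Z-J = 16 → Q
  i= 3: O-G =  8 → I
  i= 4: A-V =  5 → F
  i= 5: S-C = 16 → Q
  i= 6: T-L =  8 → I
  i= 7: B-W =  5 → F
  i= 8: R-B = 16 → Q
  i= 9: A-S =  8 → I
  i=10: C-X =  5 → F
  shifts repeat with period 3: IFQ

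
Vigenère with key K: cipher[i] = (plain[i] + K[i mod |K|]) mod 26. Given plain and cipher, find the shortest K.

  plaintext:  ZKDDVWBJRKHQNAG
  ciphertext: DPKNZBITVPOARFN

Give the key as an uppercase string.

EFHK

  i= 0: D-Z =  4 → E
  i= 1: P-K =  5 → F
  i= 2: K-D =  7 → H
  i= 3: N-D = 10 → K
  i= 4: Z-V =  4 → E
  i= 5: B-W =  5 → F
  i= 6: I-B =  7 → H
  i= 7: T-J = 10 → K
  i= 8: V-R =  4 → E
  i= 9: P-K =  5 → F
  i=10: O-H =  7 → H
  i=11: A-Q = 10 → K
  i=12: R-N =  4 → E
  i=13: F-A =  5 → F
  i=14: N-G =  7 → H
  shifts repeat with period 4: EFHK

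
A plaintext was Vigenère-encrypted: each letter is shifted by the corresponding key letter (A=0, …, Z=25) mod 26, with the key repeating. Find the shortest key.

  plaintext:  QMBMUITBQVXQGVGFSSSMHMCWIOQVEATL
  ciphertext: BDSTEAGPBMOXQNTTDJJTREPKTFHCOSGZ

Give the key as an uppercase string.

LRRHKSNO

  i= 0: B-Q = 11 → L
  i= 1: D-M = 17 → R
  i= 2: S-B = 17 → R
  i= 3: T-M =  7 → H
  i= 4: E-U = 10 → K
  i= 5: A-I = 18 → S
  i= 6: G-T = 13 → N
  i= 7: P-B = 14 → O
  i= 8: B-Q = 11 → L
  i= 9: M-V = 17 → R
  i=10: O-X = 17 → R
  i=11: X-Q =  7 → H
  i=12: Q-G = 10 → K
  i=13: N-V = 18 → S
  i=14: T-G = 13 → N
  i=15: T-F = 14 → O
  i=16: D-S = 11 → L
  i=17: J-S = 17 → R
  i=18: J-S = 17 → R
  i=19: T-M =  7 → H
  i=20: R-H = 10 → K
  i=21: E-M = 18 → S
  i=22: P-C = 13 → N
  i=23: K-W = 14 → O
  i=24: T-I = 11 → L
  i=25: F-O = 17 → R
  i=26: H-Q = 17 → R
  i=27: C-V =  7 → H
  i=28: O-E = 10 → K
  i=29: S-A = 18 → S
  i=30: G-T = 13 → N
  i=31: Z-L = 14 → O
  shifts repeat with period 8: LRRHKSNO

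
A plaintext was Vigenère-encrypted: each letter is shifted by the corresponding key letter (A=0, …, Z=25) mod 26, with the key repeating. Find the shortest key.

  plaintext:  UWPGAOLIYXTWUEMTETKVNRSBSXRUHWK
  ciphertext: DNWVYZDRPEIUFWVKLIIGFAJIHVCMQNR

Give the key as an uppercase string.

  i= 0: D-U =  9 → J
  i= 1: N-W = 17 → R
  i= 2: W-P =  7 → H
  i= 3: V-G = 15 → P
  i= 4: Y-A = 24 → Y
  i= 5: Z-O = 11 → L
  i= 6: D-L = 18 → S
  i= 7: R-I =  9 → J
  i= 8: P-Y = 17 → R
  i= 9: E-X =  7 → H
  i=10: I-T = 15 → P
  i=11: U-W = 24 → Y
  i=12: F-U = 11 → L
  i=13: W-E = 18 → S
  i=14: V-M =  9 → J
  i=15: K-T = 17 → R
  i=16: L-E =  7 → H
  i=17: I-T = 15 → P
  i=18: I-K = 24 → Y
  i=19: G-V = 11 → L
  i=20: F-N = 18 → S
  i=21: A-R =  9 → J
  i=22: J-S = 17 → R
  i=23: I-B =  7 → H
  i=24: H-S = 15 → P
  i=25: V-X = 24 → Y
  i=26: C-R = 11 → L
  i=27: M-U = 18 → S
  i=28: Q-H =  9 → J
  i=29: N-W = 17 → R
  i=30: R-K =  7 → H
  shifts repeat with period 7: JRHPYLS

JRHPYLS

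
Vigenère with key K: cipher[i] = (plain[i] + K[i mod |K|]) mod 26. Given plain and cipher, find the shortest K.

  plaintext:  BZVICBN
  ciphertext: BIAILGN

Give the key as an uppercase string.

  i= 0: B-B =  0 → A
  i= 1: I-Z =  9 → J
  i= 2: A-V =  5 → F
  i= 3: I-I =  0 → A
  i= 4: L-C =  9 → J
  i= 5: G-B =  5 → F
  i= 6: N-N =  0 → A
  shifts repeat with period 3: AJF

AJF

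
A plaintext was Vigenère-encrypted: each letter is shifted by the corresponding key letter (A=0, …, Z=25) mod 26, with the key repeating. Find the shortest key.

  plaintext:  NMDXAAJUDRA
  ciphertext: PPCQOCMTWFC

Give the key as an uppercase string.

  i= 0: P-N =  2 → C
  i= 1: P-M =  3 → D
  i= 2: C-D = 25 → Z
  i= 3: Q-X = 19 → T
  i= 4: O-A = 14 → O
  i= 5: C-A =  2 → C
  i= 6: M-J =  3 → D
  i= 7: T-U = 25 → Z
  i= 8: W-D = 19 → T
  i= 9: F-R = 14 → O
  i=10: C-A =  2 → C
  shifts repeat with period 5: CDZTO

CDZTO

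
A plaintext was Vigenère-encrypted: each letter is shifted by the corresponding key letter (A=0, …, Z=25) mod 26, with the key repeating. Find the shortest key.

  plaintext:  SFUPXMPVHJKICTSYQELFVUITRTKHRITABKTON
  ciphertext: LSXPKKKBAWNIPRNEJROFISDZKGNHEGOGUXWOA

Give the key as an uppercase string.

TNDANYVG

  i= 0: L-S = 19 → T
  i= 1: S-F = 13 → N
  i= 2: X-U =  3 → D
  i= 3: P-P =  0 → A
  i= 4: K-X = 13 → N
  i= 5: K-M = 24 → Y
  i= 6: K-P = 21 → V
  i= 7: B-V =  6 → G
  i= 8: A-H = 19 → T
  i= 9: W-J = 13 → N
  i=10: N-K =  3 → D
  i=11: I-I =  0 → A
  i=12: P-C = 13 → N
  i=13: R-T = 24 → Y
  i=14: N-S = 21 → V
  i=15: E-Y =  6 → G
  i=16: J-Q = 19 → T
  i=17: R-E = 13 → N
  i=18: O-L =  3 → D
  i=19: F-F =  0 → A
  i=20: I-V = 13 → N
  i=21: S-U = 24 → Y
  i=22: D-I = 21 → V
  i=23: Z-T =  6 → G
  i=24: K-R = 19 → T
  i=25: G-T = 13 → N
  i=26: N-K =  3 → D
  i=27: H-H =  0 → A
  i=28: E-R = 13 → N
  i=29: G-I = 24 → Y
  i=30: O-T = 21 → V
  i=31: G-A =  6 → G
  i=32: U-B = 19 → T
  i=33: X-K = 13 → N
  i=34: W-T =  3 → D
  i=35: O-O =  0 → A
  i=36: A-N = 13 → N
  shifts repeat with period 8: TNDANYVG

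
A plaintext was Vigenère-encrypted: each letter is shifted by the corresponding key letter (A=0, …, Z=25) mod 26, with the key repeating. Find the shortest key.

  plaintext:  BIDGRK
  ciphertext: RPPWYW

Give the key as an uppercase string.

QHM

  i= 0: R-B = 16 → Q
  i= 1: P-I =  7 → H
  i= 2: P-D = 12 → M
  i= 3: W-G = 16 → Q
  i= 4: Y-R =  7 → H
  i= 5: W-K = 12 → M
  shifts repeat with period 3: QHM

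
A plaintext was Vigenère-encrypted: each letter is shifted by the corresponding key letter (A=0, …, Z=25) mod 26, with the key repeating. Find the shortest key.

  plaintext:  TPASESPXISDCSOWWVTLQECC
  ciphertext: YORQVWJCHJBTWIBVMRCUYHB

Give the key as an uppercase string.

  i= 0: Y-T =  5 → F
  i= 1: O-P = 25 → Z
  i= 2: R-A = 17 → R
  i= 3: Q-S = 24 → Y
  i= 4: V-E = 17 → R
  i= 5: W-S =  4 → E
  i= 6: J-P = 20 → U
  i= 7: C-X =  5 → F
  i= 8: H-I = 25 → Z
  i= 9: J-S = 17 → R
  i=10: B-D = 24 → Y
  i=11: T-C = 17 → R
  i=12: W-S =  4 → E
  i=13: I-O = 20 → U
  i=14: B-W =  5 → F
  i=15: V-W = 25 → Z
  i=16: M-V = 17 → R
  i=17: R-T = 24 → Y
  i=18: C-L = 17 → R
  i=19: U-Q =  4 → E
  i=20: Y-E = 20 → U
  i=21: H-C =  5 → F
  i=22: B-C = 25 → Z
  shifts repeat with period 7: FZRYREU

FZRYREU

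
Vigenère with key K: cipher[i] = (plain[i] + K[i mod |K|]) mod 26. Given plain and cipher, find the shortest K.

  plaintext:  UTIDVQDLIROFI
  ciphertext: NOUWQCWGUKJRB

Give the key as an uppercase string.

TVM

  i= 0: N-U = 19 → T
  i= 1: O-T = 21 → V
  i= 2: U-I = 12 → M
  i= 3: W-D = 19 → T
  i= 4: Q-V = 21 → V
  i= 5: C-Q = 12 → M
  i= 6: W-D = 19 → T
  i= 7: G-L = 21 → V
  i= 8: U-I = 12 → M
  i= 9: K-R = 19 → T
  i=10: J-O = 21 → V
  i=11: R-F = 12 → M
  i=12: B-I = 19 → T
  shifts repeat with period 3: TVM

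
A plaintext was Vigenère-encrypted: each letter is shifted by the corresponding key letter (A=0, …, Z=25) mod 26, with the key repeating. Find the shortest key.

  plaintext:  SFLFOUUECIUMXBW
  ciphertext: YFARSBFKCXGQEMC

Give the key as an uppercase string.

GAPMEHL

  i= 0: Y-S =  6 → G
  i= 1: F-F =  0 → A
  i= 2: A-L = 15 → P
  i= 3: R-F = 12 → M
  i= 4: S-O =  4 → E
  i= 5: B-U =  7 → H
  i= 6: F-U = 11 → L
  i= 7: K-E =  6 → G
  i= 8: C-C =  0 → A
  i= 9: X-I = 15 → P
  i=10: G-U = 12 → M
  i=11: Q-M =  4 → E
  i=12: E-X =  7 → H
  i=13: M-B = 11 → L
  i=14: C-W =  6 → G
  shifts repeat with period 7: GAPMEHL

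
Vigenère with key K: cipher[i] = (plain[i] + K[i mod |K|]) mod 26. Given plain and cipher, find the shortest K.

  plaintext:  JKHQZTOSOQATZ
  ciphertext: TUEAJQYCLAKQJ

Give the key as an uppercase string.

KKX

  i= 0: T-J = 10 → K
  i= 1: U-K = 10 → K
  i= 2: E-H = 23 → X
  i= 3: A-Q = 10 → K
  i= 4: J-Z = 10 → K
  i= 5: Q-T = 23 → X
  i= 6: Y-O = 10 → K
  i= 7: C-S = 10 → K
  i= 8: L-O = 23 → X
  i= 9: A-Q = 10 → K
  i=10: K-A = 10 → K
  i=11: Q-T = 23 → X
  i=12: J-Z = 10 → K
  shifts repeat with period 3: KKX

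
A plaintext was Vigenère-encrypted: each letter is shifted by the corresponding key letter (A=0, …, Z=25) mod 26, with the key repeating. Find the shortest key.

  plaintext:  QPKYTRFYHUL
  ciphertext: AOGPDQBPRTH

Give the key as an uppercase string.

  i= 0: A-Q = 10 → K
  i= 1: O-P = 25 → Z
  i= 2: G-K = 22 → W
  i= 3: P-Y = 17 → R
  i= 4: D-T = 10 → K
  i= 5: Q-R = 25 → Z
  i= 6: B-F = 22 → W
  i= 7: P-Y = 17 → R
  i= 8: R-H = 10 → K
  i= 9: T-U = 25 → Z
  i=10: H-L = 22 → W
  shifts repeat with period 4: KZWR

KZWR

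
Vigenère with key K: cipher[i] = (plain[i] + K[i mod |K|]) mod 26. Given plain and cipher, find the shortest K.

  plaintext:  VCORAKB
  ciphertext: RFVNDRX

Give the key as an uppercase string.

WDH

  i= 0: R-V = 22 → W
  i= 1: F-C =  3 → D
  i= 2: V-O =  7 → H
  i= 3: N-R = 22 → W
  i= 4: D-A =  3 → D
  i= 5: R-K =  7 → H
  i= 6: X-B = 22 → W
  shifts repeat with period 3: WDH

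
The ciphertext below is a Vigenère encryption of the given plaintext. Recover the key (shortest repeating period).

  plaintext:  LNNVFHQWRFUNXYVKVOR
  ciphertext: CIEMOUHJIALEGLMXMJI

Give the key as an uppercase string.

  i= 0: C-L = 17 → R
  i= 1: I-N = 21 → V
  i= 2: E-N = 17 → R
  i= 3: M-V = 17 → R
  i= 4: O-F =  9 → J
  i= 5: U-H = 13 → N
  i= 6: H-Q = 17 → R
  i= 7: J-W = 13 → N
  i= 8: I-R = 17 → R
  i= 9: A-F = 21 → V
  i=10: L-U = 17 → R
  i=11: E-N = 17 → R
  i=12: G-X =  9 → J
  i=13: L-Y = 13 → N
  i=14: M-V = 17 → R
  i=15: X-K = 13 → N
  i=16: M-V = 17 → R
  i=17: J-O = 21 → V
  i=18: I-R = 17 → R
  shifts repeat with period 8: RVRRJNRN

RVRRJNRN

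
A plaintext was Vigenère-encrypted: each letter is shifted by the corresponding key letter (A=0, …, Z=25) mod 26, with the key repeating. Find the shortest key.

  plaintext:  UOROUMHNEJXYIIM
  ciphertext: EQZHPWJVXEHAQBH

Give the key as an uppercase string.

KCITV

  i= 0: E-U = 10 → K
  i= 1: Q-O =  2 → C
  i= 2: Z-R =  8 → I
  i= 3: H-O = 19 → T
  i= 4: P-U = 21 → V
  i= 5: W-M = 10 → K
  i= 6: J-H =  2 → C
  i= 7: V-N =  8 → I
  i= 8: X-E = 19 → T
  i= 9: E-J = 21 → V
  i=10: H-X = 10 → K
  i=11: A-Y =  2 → C
  i=12: Q-I =  8 → I
  i=13: B-I = 19 → T
  i=14: H-M = 21 → V
  shifts repeat with period 5: KCITV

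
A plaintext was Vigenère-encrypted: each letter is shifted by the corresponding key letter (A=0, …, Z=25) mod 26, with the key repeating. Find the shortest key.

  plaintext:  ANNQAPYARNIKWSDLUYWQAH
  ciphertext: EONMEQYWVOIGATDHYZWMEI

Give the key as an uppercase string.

  i= 0: E-A =  4 → E
  i= 1: O-N =  1 → B
  i= 2: N-N =  0 → A
  i= 3: M-Q = 22 → W
  i= 4: E-A =  4 → E
  i= 5: Q-P =  1 → B
  i= 6: Y-Y =  0 → A
  i= 7: W-A = 22 → W
  i= 8: V-R =  4 → E
  i= 9: O-N =  1 → B
  i=10: I-I =  0 → A
  i=11: G-K = 22 → W
  i=12: A-W =  4 → E
  i=13: T-S =  1 → B
  i=14: D-D =  0 → A
  i=15: H-L = 22 → W
  i=16: Y-U =  4 → E
  i=17: Z-Y =  1 → B
  i=18: W-W =  0 → A
  i=19: M-Q = 22 → W
  i=20: E-A =  4 → E
  i=21: I-H =  1 → B
  shifts repeat with period 4: EBAW

EBAW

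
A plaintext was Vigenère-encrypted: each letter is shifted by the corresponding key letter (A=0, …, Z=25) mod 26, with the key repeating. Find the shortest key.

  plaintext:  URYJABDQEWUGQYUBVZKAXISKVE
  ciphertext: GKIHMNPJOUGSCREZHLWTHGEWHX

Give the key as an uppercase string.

MTKYMM

  i= 0: G-U = 12 → M
  i= 1: K-R = 19 → T
  i= 2: I-Y = 10 → K
  i= 3: H-J = 24 → Y
  i= 4: M-A = 12 → M
  i= 5: N-B = 12 → M
  i= 6: P-D = 12 → M
  i= 7: J-Q = 19 → T
  i= 8: O-E = 10 → K
  i= 9: U-W = 24 → Y
  i=10: G-U = 12 → M
  i=11: S-G = 12 → M
  i=12: C-Q = 12 → M
  i=13: R-Y = 19 → T
  i=14: E-U = 10 → K
  i=15: Z-B = 24 → Y
  i=16: H-V = 12 → M
  i=17: L-Z = 12 → M
  i=18: W-K = 12 → M
  i=19: T-A = 19 → T
  i=20: H-X = 10 → K
  i=21: G-I = 24 → Y
  i=22: E-S = 12 → M
  i=23: W-K = 12 → M
  i=24: H-V = 12 → M
  i=25: X-E = 19 → T
  shifts repeat with period 6: MTKYMM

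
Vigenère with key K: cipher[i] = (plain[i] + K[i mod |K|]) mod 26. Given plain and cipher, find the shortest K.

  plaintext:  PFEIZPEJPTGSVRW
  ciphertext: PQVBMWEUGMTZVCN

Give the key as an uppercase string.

ALRTNH

  i= 0: P-P =  0 → A
  i= 1: Q-F = 11 → L
  i= 2: V-E = 17 → R
  i= 3: B-I = 19 → T
  i= 4: M-Z = 13 → N
  i= 5: W-P =  7 → H
  i= 6: E-E =  0 → A
  i= 7: U-J = 11 → L
  i= 8: G-P = 17 → R
  i= 9: M-T = 19 → T
  i=10: T-G = 13 → N
  i=11: Z-S =  7 → H
  i=12: V-V =  0 → A
  i=13: C-R = 11 → L
  i=14: N-W = 17 → R
  shifts repeat with period 6: ALRTNH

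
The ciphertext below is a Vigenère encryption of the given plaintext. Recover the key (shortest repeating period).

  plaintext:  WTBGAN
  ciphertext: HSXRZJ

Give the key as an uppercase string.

  i= 0: H-W = 11 → L
  i= 1: S-T = 25 → Z
  i= 2: X-B = 22 → W
  i= 3: R-G = 11 → L
  i= 4: Z-A = 25 → Z
  i= 5: J-N = 22 → W
  shifts repeat with period 3: LZW

LZW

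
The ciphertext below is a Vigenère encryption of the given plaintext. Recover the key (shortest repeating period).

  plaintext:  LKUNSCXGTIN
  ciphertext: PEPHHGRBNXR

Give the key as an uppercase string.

  i= 0: P-L =  4 → E
  i= 1: E-K = 20 → U
  i= 2: P-U = 21 → V
  i= 3: H-N = 20 → U
  i= 4: H-S = 15 → P
  i= 5: G-C =  4 → E
  i= 6: R-X = 20 → U
  i= 7: B-G = 21 → V
  i= 8: N-T = 20 → U
  i= 9: X-I = 15 → P
  i=10: R-N =  4 → E
  shifts repeat with period 5: EUVUP

EUVUP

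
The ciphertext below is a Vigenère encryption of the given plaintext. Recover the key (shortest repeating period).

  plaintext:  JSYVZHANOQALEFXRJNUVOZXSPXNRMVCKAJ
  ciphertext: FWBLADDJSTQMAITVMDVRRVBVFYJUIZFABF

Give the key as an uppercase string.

WEDQBWD

  i= 0: F-J = 22 → W
  i= 1: W-S =  4 → E
  i= 2: B-Y =  3 → D
  i= 3: L-V = 16 → Q
  i= 4: A-Z =  1 → B
  i= 5: D-H = 22 → W
  i= 6: D-A =  3 → D
  i= 7: J-N = 22 → W
  i= 8: S-O =  4 → E
  i= 9: T-Q =  3 → D
  i=10: Q-A = 16 → Q
  i=11: M-L =  1 → B
  i=12: A-E = 22 → W
  i=13: I-F =  3 → D
  i=14: T-X = 22 → W
  i=15: V-R =  4 → E
  i=16: M-J =  3 → D
  i=17: D-N = 16 → Q
  i=18: V-U =  1 → B
  i=19: R-V = 22 → W
  i=20: R-O =  3 → D
  i=21: V-Z = 22 → W
  i=22: B-X =  4 → E
  i=23: V-S =  3 → D
  i=24: F-P = 16 → Q
  i=25: Y-X =  1 → B
  i=26: J-N = 22 → W
  i=27: U-R =  3 → D
  i=28: I-M = 22 → W
  i=29: Z-V =  4 → E
  i=30: F-C =  3 → D
  i=31: A-K = 16 → Q
  i=32: B-A =  1 → B
  i=33: F-J = 22 → W
  shifts repeat with period 7: WEDQBWD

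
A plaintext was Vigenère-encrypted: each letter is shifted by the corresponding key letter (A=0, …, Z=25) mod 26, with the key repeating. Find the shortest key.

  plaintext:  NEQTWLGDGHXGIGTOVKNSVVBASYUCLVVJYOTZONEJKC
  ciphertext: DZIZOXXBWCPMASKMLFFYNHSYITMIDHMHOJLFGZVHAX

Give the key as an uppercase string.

  i= 0: D-N = 16 → Q
  i= 1: Z-E = 21 → V
  i= 2: I-Q = 18 → S
  i= 3: Z-T =  6 → G
  i= 4: O-W = 18 → S
  i= 5: X-L = 12 → M
  i= 6: X-G = 17 → R
  i= 7: B-D = 24 → Y
  i= 8: W-G = 16 → Q
  i= 9: C-H = 21 → V
  i=10: P-X = 18 → S
  i=11: M-G =  6 → G
  i=12: A-I = 18 → S
  i=13: S-G = 12 → M
  i=14: K-T = 17 → R
  i=15: M-O = 24 → Y
  i=16: L-V = 16 → Q
  i=17: F-K = 21 → V
  i=18: F-N = 18 → S
  i=19: Y-S =  6 → G
  i=20: N-V = 18 → S
  i=21: H-V = 12 → M
  i=22: S-B = 17 → R
  i=23: Y-A = 24 → Y
  i=24: I-S = 16 → Q
  i=25: T-Y = 21 → V
  i=26: M-U = 18 → S
  i=27: I-C =  6 → G
  i=28: D-L = 18 → S
  i=29: H-V = 12 → M
  i=30: M-V = 17 → R
  i=31: H-J = 24 → Y
  i=32: O-Y = 16 → Q
  i=33: J-O = 21 → V
  i=34: L-T = 18 → S
  i=35: F-Z =  6 → G
  i=36: G-O = 18 → S
  i=37: Z-N = 12 → M
  i=38: V-E = 17 → R
  i=39: H-J = 24 → Y
  i=40: A-K = 16 → Q
  i=41: X-C = 21 → V
  shifts repeat with period 8: QVSGSMRY

QVSGSMRY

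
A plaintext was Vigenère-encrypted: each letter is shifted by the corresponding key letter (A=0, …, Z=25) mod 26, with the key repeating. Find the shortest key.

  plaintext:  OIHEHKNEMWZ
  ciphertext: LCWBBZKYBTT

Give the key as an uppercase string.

  i= 0: L-O = 23 → X
  i= 1: C-I = 20 → U
  i= 2: W-H = 15 → P
  i= 3: B-E = 23 → X
  i= 4: B-H = 20 → U
  i= 5: Z-K = 15 → P
  i= 6: K-N = 23 → X
  i= 7: Y-E = 20 → U
  i= 8: B-M = 15 → P
  i= 9: T-W = 23 → X
  i=10: T-Z = 20 → U
  shifts repeat with period 3: XUP

XUP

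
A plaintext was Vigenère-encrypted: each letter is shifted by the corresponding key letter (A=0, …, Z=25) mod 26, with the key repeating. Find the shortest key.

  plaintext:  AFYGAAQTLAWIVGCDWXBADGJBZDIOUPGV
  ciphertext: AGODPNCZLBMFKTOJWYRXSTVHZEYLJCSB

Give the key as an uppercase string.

  i= 0: A-A =  0 → A
  i= 1: G-F =  1 → B
  i= 2: O-Y = 16 → Q
  i= 3: D-G = 23 → X
  i= 4: P-A = 15 → P
  i= 5: N-A = 13 → N
  i= 6: C-Q = 12 → M
  i= 7: Z-T =  6 → G
  i= 8: L-L =  0 → A
  i= 9: B-A =  1 → B
  i=10: M-W = 16 → Q
  i=11: F-I = 23 → X
  i=12: K-V = 15 → P
  i=13: T-G = 13 → N
  i=14: O-C = 12 → M
  i=15: J-D =  6 → G
  i=16: W-W =  0 → A
  i=17: Y-X =  1 → B
  i=18: R-B = 16 → Q
  i=19: X-A = 23 → X
  i=20: S-D = 15 → P
  i=21: T-G = 13 → N
  i=22: V-J = 12 → M
  i=23: H-B =  6 → G
  i=24: Z-Z =  0 → A
  i=25: E-D =  1 → B
  i=26: Y-I = 16 → Q
  i=27: L-O = 23 → X
  i=28: J-U = 15 → P
  i=29: C-P = 13 → N
  i=30: S-G = 12 → M
  i=31: B-V =  6 → G
  shifts repeat with period 8: ABQXPNMG

ABQXPNMG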